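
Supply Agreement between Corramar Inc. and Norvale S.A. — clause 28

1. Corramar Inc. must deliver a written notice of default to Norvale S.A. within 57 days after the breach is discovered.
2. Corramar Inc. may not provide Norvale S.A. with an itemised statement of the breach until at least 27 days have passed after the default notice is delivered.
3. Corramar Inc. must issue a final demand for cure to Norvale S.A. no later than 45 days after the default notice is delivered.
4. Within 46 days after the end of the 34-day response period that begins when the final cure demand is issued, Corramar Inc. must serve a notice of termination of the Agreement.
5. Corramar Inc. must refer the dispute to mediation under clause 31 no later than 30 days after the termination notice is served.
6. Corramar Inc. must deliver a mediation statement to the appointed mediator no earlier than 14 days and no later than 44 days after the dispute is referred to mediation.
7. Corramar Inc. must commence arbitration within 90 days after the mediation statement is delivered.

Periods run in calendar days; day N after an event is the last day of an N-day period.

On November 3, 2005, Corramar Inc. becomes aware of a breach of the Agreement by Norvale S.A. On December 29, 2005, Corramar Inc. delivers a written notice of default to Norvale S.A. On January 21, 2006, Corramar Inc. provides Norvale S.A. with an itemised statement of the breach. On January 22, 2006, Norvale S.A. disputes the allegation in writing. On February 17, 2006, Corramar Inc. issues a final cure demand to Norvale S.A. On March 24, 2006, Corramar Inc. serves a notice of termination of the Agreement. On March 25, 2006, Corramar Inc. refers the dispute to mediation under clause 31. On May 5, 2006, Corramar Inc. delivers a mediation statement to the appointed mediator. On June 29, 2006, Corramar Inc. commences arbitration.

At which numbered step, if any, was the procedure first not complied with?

Step 1 — counting 57 days from November 3, 2005 (when the breach is discovered) gives a deadline of December 30, 2005; done December 29, 2005 — timely.
Step 2 — must wait 27 days from December 29, 2005 (when the default notice is delivered), so not before January 25, 2006; done January 21, 2006 — 4 days too early.
Later steps need not be reached.

Step 2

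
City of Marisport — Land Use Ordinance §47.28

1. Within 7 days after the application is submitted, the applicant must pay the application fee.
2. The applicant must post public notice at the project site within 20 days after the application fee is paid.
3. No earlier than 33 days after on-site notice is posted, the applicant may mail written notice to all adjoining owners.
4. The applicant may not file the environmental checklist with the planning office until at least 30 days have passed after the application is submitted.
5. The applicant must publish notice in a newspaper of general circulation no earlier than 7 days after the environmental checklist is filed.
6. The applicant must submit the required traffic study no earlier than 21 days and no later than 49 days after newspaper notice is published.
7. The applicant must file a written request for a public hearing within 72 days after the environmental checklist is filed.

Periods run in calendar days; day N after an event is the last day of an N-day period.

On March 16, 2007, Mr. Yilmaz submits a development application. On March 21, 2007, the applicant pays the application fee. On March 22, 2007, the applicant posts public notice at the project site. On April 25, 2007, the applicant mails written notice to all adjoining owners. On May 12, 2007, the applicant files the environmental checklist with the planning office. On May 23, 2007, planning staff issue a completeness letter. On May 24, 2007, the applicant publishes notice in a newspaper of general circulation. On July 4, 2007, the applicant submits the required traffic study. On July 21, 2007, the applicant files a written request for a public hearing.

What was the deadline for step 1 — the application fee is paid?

Step 1 runs from March 16, 2007, when the application is submitted. 7 days after March 16, 2007 is March 23, 2007.

March 23, 2007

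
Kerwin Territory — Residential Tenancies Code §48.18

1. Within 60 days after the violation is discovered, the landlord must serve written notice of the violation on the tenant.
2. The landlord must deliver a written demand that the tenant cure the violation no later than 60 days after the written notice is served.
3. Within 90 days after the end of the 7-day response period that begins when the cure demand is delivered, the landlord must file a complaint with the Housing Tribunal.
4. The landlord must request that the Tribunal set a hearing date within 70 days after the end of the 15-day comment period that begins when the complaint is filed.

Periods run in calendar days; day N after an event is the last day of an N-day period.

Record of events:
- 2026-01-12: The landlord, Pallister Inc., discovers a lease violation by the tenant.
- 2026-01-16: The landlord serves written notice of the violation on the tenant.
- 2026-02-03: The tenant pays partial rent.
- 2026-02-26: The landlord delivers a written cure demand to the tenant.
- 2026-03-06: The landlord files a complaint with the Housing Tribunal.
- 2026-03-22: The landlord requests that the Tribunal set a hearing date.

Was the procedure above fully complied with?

Step 1: 60 days after 2026-01-12 (when the violation is discovered) is 2026-03-13; 2026-01-16 is within that limit.
Step 2: 60 days after 2026-01-16 (when the written notice is served) is 2026-03-17; done 2026-02-26 — timely.
Step 3: 90 days after 2026-03-05 (end of the 7-day response period, which began when the cure demand is delivered on 2026-02-26) is 2026-06-03; completed 2026-03-06, before the deadline.
Step 4: 70 days after 2026-03-21 (end of the 15-day comment period, which began when the complaint is filed on 2026-03-06) is 2026-05-30; done 2026-03-22 — timely.

Yes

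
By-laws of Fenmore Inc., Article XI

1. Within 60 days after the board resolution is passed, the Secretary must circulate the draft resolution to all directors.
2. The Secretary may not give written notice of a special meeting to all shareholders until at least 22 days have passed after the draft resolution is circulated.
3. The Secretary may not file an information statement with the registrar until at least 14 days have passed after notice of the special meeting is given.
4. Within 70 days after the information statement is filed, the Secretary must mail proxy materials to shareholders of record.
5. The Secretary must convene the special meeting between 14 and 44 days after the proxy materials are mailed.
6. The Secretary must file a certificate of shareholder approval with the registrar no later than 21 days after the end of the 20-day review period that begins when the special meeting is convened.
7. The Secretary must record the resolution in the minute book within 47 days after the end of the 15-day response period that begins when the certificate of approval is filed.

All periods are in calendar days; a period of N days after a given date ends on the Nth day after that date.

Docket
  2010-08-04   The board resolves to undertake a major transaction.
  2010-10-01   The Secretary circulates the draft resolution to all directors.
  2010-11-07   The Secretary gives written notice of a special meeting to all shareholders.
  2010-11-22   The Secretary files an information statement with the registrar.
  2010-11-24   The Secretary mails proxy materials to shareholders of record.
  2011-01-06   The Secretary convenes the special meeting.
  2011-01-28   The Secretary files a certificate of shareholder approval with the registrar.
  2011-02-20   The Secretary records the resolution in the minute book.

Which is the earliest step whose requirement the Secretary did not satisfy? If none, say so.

None — every step was satisfied

Step 1: 60 days after 2010-08-04 (when the board resolution is passed) is 2010-10-03; done 2010-10-01 — timely.
Step 2: the earliest permitted date is 22 days after 2010-10-01 (when the draft resolution is circulated), i.e. 2010-10-23; done 2010-11-07, after the minimum wait.
Step 3: the earliest permitted date is 14 days after 2010-11-07 (when notice of the special meeting is given), i.e. 2010-11-21; 2010-11-22 is on or after that date.
Step 4: 70 days after 2010-11-22 (when the information statement is filed) is 2011-01-31; 2010-11-24 is within that limit.
Step 5: the window is 14–44 days after 2010-11-24 (when the proxy materials are mailed), so 2010-12-08 through 2011-01-07; done 2011-01-06, which is between those dates.
Step 6: 21 days after 2011-01-26 (end of the 20-day review period, which began when the special meeting is convened on 2011-01-06) is 2011-02-16; completed 2011-01-28, before the deadline.
Step 7: 47 days after 2011-02-12 (end of the 15-day response period, which began when the certificate of approval is filed on 2011-01-28) is 2011-03-31; 2011-02-20 is within that limit.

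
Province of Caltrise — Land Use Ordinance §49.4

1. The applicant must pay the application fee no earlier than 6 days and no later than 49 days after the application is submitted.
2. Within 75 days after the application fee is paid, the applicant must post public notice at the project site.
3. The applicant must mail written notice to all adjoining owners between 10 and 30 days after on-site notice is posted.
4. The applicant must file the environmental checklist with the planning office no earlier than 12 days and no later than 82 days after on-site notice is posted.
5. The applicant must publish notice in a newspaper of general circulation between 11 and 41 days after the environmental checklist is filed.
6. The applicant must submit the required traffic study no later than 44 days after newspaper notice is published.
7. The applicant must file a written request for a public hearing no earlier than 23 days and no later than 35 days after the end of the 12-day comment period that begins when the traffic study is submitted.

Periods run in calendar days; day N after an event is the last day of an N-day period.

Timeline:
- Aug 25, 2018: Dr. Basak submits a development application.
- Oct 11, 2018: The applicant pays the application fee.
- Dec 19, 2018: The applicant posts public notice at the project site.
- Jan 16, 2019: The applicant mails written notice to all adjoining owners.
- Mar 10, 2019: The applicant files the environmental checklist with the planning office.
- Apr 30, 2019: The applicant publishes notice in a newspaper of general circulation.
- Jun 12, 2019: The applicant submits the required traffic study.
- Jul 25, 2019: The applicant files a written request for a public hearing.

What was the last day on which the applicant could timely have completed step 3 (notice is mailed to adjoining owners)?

Jan 18, 2019

Step 3 runs from Dec 19, 2018, when on-site notice is posted. The window is 10–30 days after Dec 19, 2018; it closes on Jan 18, 2019.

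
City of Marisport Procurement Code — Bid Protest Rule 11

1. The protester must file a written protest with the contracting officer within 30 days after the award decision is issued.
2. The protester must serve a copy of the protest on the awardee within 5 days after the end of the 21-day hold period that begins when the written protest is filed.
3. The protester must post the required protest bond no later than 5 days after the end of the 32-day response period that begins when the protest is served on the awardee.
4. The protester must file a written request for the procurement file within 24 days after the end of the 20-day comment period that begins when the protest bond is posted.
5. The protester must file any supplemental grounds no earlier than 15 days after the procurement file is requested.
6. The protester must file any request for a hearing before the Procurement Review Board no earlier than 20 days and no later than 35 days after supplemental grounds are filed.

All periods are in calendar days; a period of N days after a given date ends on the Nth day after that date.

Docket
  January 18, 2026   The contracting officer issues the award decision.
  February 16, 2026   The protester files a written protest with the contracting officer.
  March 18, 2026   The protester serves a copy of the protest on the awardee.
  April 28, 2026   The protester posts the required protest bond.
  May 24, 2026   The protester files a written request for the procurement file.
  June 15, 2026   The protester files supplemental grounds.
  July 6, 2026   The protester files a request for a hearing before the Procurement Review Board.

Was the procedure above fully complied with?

Step 1: 30 days after January 18, 2026 (when the award decision is issued) is February 17, 2026; February 16, 2026 is within that limit.
Step 2: 5 days after March 9, 2026 (end of the 21-day hold period, which began when the written protest is filed on February 16, 2026) is March 14, 2026; not done until March 18, 2026, 4 days after the deadline.

No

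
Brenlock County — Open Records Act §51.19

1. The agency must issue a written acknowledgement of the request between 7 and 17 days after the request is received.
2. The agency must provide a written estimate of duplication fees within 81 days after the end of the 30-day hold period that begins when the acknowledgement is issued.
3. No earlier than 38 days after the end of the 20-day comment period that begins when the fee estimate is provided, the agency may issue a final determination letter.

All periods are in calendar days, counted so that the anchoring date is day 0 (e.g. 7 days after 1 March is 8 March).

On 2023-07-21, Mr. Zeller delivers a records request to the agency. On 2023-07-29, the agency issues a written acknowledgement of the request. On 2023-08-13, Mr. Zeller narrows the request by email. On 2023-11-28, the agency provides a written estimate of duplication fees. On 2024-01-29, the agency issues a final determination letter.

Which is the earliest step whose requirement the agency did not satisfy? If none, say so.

Step 2

(1) the permitted window runs from 2023-07-21 + 7 = 2023-07-28 to 2023-07-21 + 17 = 2023-08-07; done 2023-07-29, which is between those dates.
(2) due by 2023-08-28 + 81 days = 2023-11-17; not done until 2023-11-28, 11 days after the deadline.
The procedure was therefore not followed at step 2.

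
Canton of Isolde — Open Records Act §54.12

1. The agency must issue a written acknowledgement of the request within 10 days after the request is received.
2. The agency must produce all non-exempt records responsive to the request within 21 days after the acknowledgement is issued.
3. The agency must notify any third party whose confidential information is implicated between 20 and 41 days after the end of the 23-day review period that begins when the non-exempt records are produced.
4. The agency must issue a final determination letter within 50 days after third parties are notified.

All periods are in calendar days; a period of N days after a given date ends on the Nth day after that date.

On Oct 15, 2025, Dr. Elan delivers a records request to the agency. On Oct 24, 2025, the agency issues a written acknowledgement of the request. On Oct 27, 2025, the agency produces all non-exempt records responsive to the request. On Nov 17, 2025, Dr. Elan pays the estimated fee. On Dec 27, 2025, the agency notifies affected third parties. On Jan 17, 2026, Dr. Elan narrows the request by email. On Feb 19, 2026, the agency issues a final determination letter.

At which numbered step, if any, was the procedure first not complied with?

Step 4

Step 1: 10 days after Oct 15, 2025 (when the request is received) is Oct 25, 2025; completed Oct 24, 2025, before the deadline.
Step 2: 21 days after Oct 24, 2025 (when the acknowledgement is issued) is Nov 14, 2025; completed Oct 27, 2025, before the deadline.
Step 3: the window is 20–41 days after Nov 19, 2025 (end of the 23-day review period, which began when the non-exempt records are produced on Oct 27, 2025), so Dec 9, 2025 through Dec 30, 2025; done Dec 27, 2025, which is between those dates.
Step 4: 50 days after Dec 27, 2025 (when third parties are notified) is Feb 15, 2026; not done until Feb 19, 2026, 4 days after the deadline.
That is the first point of non-compliance.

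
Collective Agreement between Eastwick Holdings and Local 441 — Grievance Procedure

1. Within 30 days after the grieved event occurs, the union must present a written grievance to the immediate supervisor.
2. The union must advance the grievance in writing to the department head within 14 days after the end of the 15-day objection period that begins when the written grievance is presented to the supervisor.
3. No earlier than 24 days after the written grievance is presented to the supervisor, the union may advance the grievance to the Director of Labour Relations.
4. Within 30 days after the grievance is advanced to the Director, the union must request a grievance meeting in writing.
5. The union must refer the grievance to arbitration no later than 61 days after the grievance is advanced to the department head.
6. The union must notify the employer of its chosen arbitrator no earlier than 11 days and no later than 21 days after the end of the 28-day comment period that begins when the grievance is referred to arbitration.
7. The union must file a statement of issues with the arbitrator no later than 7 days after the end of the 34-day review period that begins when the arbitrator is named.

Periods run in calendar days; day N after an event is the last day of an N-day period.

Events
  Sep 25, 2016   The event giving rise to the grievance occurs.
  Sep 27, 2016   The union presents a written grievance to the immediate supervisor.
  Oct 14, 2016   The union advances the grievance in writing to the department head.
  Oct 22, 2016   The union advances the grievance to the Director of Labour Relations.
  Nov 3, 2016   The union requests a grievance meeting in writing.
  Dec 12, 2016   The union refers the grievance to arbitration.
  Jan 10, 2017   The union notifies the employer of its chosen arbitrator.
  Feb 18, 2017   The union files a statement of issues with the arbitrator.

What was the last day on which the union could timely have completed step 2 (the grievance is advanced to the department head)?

The written grievance is presented to the supervisor on Sep 27, 2016; the 15-day objection period therefore ends Oct 12, 2016, and step 2 runs from that date. 14 days after Oct 12, 2016 is Oct 26, 2016.

Oct 26, 2016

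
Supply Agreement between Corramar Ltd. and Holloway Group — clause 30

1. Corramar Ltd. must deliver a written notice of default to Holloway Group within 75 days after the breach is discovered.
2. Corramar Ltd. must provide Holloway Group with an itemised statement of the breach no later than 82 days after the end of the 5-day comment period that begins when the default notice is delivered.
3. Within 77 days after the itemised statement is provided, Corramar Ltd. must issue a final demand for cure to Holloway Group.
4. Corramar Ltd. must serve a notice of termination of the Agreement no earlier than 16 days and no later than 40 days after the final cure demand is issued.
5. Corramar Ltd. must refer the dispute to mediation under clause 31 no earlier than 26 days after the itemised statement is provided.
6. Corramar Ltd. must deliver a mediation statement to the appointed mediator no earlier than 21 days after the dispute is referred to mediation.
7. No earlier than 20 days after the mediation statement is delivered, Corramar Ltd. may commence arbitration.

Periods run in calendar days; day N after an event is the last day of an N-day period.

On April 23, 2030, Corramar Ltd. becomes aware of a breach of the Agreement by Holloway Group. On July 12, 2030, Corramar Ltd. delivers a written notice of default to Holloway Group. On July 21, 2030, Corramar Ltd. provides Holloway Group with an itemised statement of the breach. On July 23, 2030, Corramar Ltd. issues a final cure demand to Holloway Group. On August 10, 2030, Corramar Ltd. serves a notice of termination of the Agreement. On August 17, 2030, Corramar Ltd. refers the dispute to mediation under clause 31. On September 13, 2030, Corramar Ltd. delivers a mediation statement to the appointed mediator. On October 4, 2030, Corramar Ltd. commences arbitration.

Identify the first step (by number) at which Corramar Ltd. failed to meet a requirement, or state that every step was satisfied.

Step 1 — counting 75 days from April 23, 2030 (when the breach is discovered) gives a deadline of July 7, 2030; not done until July 12, 2030, 5 days after the deadline.
No need to go further; step 1 was not satisfied.

Step 1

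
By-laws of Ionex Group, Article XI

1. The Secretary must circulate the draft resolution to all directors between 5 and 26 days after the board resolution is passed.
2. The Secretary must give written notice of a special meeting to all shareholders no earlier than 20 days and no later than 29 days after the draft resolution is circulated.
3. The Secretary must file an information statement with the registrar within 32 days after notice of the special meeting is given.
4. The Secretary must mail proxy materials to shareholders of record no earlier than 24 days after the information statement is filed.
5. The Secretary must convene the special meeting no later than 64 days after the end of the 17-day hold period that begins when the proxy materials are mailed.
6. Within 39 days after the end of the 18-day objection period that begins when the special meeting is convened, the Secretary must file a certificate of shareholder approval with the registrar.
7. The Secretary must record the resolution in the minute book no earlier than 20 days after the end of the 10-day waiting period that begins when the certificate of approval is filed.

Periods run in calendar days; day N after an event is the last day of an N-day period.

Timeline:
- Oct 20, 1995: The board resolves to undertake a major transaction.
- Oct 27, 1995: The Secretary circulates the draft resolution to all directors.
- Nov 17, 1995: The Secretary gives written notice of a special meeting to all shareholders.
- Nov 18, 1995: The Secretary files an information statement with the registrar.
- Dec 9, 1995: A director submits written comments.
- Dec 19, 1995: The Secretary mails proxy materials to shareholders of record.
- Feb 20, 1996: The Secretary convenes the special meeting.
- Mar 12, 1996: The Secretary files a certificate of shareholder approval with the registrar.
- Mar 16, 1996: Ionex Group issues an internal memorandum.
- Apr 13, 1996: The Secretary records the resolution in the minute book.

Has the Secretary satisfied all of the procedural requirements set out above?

Step 1: the window is 5–26 days after Oct 20, 1995 (when the board resolution is passed), so Oct 25, 1995 through Nov 15, 1995; done Oct 27, 1995 — within the window.
Step 2: the window is 20–29 days after Oct 27, 1995 (when the draft resolution is circulated), so Nov 16, 1995 through Nov 25, 1995; done Nov 17, 1995 — within the window.
Step 3: 32 days after Nov 17, 1995 (when notice of the special meeting is given) is Dec 19, 1995; Nov 18, 1995 is within that limit.
Step 4: the earliest permitted date is 24 days after Nov 18, 1995 (when the information statement is filed), i.e. Dec 12, 1995; done Dec 19, 1995 — permitted.
Step 5: 64 days after Jan 5, 1996 (end of the 17-day hold period, which began when the proxy materials are mailed on Dec 19, 1995) is Mar 9, 1996; Feb 20, 1996 is within that limit.
Step 6: 39 days after Mar 9, 1996 (end of the 18-day objection period, which began when the special meeting is convened on Feb 20, 1996) is Apr 17, 1996; done Mar 12, 1996 — timely.
Step 7: the earliest permitted date is 20 days after Mar 22, 1996 (end of the 10-day waiting period, which began when the certificate of approval is filed on Mar 12, 1996), i.e. Apr 11, 1996; done Apr 13, 1996, after the minimum wait.

Yes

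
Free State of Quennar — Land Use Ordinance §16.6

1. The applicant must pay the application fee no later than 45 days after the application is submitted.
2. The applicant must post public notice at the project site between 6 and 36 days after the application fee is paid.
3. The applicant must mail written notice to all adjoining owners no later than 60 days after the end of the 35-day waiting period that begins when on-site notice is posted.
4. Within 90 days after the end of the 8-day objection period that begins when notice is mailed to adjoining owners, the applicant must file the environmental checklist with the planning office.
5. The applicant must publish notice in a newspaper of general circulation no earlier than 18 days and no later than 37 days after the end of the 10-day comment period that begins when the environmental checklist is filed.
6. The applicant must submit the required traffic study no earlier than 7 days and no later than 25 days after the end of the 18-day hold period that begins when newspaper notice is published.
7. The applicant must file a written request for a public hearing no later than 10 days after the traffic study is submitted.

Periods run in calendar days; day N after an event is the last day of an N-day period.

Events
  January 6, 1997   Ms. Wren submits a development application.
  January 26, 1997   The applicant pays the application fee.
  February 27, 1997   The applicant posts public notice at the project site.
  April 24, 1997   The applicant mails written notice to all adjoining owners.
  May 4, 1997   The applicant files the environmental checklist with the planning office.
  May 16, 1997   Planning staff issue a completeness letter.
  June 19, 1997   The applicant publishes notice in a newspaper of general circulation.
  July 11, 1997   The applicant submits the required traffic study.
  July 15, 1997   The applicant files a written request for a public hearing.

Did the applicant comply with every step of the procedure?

No

(1) due by January 6, 1997 + 45 days = February 20, 1997; January 26, 1997 is within that limit.
(2) the permitted window runs from January 26, 1997 + 6 = February 1, 1997 to January 26, 1997 + 36 = March 3, 1997; done February 27, 1997, which is between those dates.
(3) due by April 3, 1997 + 60 days = June 2, 1997; April 24, 1997 is within that limit.
(4) due by May 2, 1997 + 90 days = July 31, 1997; done May 4, 1997 — timely.
(5) the permitted window runs from May 14, 1997 + 18 = June 1, 1997 to May 14, 1997 + 37 = June 20, 1997; done June 19, 1997, which is between those dates.
(6) the permitted window runs from July 7, 1997 + 7 = July 14, 1997 to July 7, 1997 + 25 = August 1, 1997; July 11, 1997 is 3 days too early.
That is the first point of non-compliance.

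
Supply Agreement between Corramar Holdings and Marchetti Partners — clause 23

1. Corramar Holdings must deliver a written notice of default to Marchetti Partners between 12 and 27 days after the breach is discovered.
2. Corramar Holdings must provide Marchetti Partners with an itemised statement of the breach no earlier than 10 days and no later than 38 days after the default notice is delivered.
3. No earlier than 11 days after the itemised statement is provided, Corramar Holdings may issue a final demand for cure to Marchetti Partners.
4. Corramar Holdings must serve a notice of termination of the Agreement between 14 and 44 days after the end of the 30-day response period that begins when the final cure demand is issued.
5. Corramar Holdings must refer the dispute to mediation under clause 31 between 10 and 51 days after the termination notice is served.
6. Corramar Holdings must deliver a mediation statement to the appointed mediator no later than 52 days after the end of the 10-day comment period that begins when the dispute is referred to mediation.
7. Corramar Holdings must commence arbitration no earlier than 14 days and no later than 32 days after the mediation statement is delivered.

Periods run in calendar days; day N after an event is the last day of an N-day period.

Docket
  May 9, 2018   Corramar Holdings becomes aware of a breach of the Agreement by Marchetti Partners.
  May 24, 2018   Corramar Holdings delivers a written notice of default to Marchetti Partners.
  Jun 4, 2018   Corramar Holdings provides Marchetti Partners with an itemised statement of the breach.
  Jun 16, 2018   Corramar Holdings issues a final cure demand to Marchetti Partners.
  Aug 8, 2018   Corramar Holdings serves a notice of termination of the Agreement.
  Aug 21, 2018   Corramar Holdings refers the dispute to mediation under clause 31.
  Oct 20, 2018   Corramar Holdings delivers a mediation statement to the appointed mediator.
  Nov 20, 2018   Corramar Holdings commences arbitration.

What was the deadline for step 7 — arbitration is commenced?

Step 7 runs from Oct 20, 2018, when the mediation statement is delivered. The window is 14–32 days after Oct 20, 2018; it closes on Nov 21, 2018.

Nov 21, 2018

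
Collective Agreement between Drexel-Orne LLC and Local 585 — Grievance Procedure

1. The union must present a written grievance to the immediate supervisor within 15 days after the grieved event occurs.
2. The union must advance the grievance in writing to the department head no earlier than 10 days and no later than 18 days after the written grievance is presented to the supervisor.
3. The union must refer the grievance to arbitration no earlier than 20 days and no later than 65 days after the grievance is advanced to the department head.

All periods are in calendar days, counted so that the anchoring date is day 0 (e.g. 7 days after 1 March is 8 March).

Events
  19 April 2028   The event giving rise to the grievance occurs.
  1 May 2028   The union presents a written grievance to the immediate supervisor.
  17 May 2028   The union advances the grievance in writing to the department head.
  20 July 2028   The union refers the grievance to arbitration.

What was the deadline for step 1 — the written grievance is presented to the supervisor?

4 May 2028

Step 1 runs from 19 April 2028, when the grieved event occurs. 15 days after 19 April 2028 is 4 May 2028.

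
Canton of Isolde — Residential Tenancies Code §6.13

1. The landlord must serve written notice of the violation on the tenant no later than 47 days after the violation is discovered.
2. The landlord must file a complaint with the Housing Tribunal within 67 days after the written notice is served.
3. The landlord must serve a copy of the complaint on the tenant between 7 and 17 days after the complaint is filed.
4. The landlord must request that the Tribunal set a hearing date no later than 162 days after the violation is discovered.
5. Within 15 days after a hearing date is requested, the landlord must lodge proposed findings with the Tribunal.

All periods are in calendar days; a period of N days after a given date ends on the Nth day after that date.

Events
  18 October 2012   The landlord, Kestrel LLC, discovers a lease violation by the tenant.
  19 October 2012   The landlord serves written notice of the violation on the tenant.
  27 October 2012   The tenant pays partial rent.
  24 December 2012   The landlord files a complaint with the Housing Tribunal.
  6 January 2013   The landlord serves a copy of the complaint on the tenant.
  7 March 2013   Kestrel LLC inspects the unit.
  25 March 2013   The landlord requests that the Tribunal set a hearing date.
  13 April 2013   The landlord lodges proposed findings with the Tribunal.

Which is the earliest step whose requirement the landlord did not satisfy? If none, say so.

Step 5

Step 1: 47 days after 18 October 2012 (when the violation is discovered) is 4 December 2012; completed 19 October 2012, before the deadline.
Step 2: 67 days after 19 October 2012 (when the written notice is served) is 25 December 2012; 24 December 2012 is within that limit.
Step 3: the window is 7–17 days after 24 December 2012 (when the complaint is filed), so 31 December 2012 through 10 January 2013; done 6 January 2013, which is between those dates.
Step 4: 162 days after 18 October 2012 (when the violation is discovered) is 29 March 2013; 25 March 2013 is within that limit.
Step 5: 15 days after 25 March 2013 (when a hearing date is requested) is 9 April 2013; 13 April 2013 misses that deadline by 4 days.
No need to go further; step 5 was not satisfied.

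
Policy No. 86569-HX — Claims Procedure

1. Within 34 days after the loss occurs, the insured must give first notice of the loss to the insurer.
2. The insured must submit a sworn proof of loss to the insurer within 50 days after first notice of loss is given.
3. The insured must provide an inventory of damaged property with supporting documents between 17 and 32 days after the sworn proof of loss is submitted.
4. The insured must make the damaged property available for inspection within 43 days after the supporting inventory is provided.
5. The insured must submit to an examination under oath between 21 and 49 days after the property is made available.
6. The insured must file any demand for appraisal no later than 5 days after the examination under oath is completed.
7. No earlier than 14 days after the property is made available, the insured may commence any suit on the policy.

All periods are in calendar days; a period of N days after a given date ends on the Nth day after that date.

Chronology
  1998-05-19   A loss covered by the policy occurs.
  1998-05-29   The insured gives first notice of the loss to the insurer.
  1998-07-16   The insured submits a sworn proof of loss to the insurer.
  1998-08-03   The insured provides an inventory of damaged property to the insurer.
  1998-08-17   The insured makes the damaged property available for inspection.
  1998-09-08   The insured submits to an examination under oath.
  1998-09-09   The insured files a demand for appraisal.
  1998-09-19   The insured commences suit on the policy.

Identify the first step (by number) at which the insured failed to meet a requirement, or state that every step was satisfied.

Step 1: 34 days after 1998-05-19 (when the loss occurs) is 1998-06-22; completed 1998-05-29, before the deadline.
Step 2: 50 days after 1998-05-29 (when first notice of loss is given) is 1998-07-18; done 1998-07-16 — timely.
Step 3: the window is 17–32 days after 1998-07-16 (when the sworn proof of loss is submitted), so 1998-08-02 through 1998-08-17; 1998-08-03 falls inside that range.
Step 4: 43 days after 1998-08-03 (when the supporting inventory is provided) is 1998-09-15; done 1998-08-17 — timely.
Step 5: the window is 21–49 days after 1998-08-17 (when the property is made available), so 1998-09-07 through 1998-10-05; done 1998-09-08 — within the window.
Step 6: 5 days after 1998-09-08 (when the examination under oath is completed) is 1998-09-13; 1998-09-09 is within that limit.
Step 7: the earliest permitted date is 14 days after 1998-08-17 (when the property is made available), i.e. 1998-08-31; done 1998-09-19 — permitted.

None — every step was satisfied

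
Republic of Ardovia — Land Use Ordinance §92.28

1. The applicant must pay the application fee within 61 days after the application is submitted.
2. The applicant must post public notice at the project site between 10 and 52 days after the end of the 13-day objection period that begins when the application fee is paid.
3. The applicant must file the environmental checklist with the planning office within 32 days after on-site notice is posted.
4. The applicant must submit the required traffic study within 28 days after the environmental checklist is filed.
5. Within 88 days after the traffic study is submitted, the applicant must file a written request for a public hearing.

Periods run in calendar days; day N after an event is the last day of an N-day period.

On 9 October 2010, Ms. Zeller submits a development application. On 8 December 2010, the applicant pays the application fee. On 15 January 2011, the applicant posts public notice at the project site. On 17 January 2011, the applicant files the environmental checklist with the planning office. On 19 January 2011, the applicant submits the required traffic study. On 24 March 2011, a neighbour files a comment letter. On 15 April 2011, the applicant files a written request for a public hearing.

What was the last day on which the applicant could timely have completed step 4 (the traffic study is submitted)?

14 February 2011

Step 4 runs from 17 January 2011, when the environmental checklist is filed. 28 days after 17 January 2011 is 14 February 2011.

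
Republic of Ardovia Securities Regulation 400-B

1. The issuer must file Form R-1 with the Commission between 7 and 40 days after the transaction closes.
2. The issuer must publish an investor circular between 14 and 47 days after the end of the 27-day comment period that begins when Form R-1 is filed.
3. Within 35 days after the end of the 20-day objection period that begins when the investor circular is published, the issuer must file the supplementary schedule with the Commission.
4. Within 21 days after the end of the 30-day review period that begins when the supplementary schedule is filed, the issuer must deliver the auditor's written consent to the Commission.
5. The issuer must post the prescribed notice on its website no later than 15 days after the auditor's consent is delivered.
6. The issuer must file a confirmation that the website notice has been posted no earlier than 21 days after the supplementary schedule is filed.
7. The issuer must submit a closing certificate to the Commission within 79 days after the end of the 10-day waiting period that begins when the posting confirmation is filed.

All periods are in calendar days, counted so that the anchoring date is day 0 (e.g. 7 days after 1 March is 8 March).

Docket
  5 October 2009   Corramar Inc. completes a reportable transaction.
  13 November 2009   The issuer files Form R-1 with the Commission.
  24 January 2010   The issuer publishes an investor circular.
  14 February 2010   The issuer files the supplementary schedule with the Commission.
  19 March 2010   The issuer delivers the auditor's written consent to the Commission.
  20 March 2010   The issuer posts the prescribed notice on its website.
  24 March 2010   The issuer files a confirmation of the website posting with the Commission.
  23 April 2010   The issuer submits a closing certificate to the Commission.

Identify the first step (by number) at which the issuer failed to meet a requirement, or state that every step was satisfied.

Step 1: the window is 7–40 days after 5 October 2009 (when the transaction closes), so 12 October 2009 through 14 November 2009; done 13 November 2009 — within the window.
Step 2: the window is 14–47 days after 10 December 2009 (end of the 27-day comment period, which began when Form R-1 is filed on 13 November 2009), so 24 December 2009 through 26 January 2010; done 24 January 2010 — within the window.
Step 3: 35 days after 13 February 2010 (end of the 20-day objection period, which began when the investor circular is published on 24 January 2010) is 20 March 2010; 14 February 2010 is within that limit.
Step 4: 21 days after 16 March 2010 (end of the 30-day review period, which began when the supplementary schedule is filed on 14 February 2010) is 6 April 2010; done 19 March 2010 — timely.
Step 5: 15 days after 19 March 2010 (when the auditor's consent is delivered) is 3 April 2010; 20 March 2010 is within that limit.
Step 6: the earliest permitted date is 21 days after 14 February 2010 (when the supplementary schedule is filed), i.e. 7 March 2010; 24 March 2010 is on or after that date.
Step 7: 79 days after 3 April 2010 (end of the 10-day waiting period, which began when the posting confirmation is filed on 24 March 2010) is 21 June 2010; completed 23 April 2010, before the deadline.

None — every step was satisfied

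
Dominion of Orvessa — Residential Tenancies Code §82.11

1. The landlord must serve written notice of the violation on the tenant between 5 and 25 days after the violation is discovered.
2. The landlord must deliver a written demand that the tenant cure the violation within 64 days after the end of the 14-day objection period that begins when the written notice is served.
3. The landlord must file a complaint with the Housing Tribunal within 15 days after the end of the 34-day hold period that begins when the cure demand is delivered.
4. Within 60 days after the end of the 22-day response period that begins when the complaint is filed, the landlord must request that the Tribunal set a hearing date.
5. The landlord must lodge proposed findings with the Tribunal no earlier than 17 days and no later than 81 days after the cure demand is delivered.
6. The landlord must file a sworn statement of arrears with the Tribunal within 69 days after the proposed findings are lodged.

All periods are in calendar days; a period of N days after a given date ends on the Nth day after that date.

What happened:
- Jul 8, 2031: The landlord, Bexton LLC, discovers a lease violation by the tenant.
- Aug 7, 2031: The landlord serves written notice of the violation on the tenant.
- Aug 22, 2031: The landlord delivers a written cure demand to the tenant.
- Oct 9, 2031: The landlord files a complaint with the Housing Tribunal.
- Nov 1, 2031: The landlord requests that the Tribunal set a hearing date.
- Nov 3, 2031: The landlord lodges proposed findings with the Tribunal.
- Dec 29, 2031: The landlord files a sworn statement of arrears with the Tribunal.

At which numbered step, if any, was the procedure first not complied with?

(1) the permitted window runs from Jul 8, 2031 + 5 = Jul 13, 2031 to Jul 8, 2031 + 25 = Aug 2, 2031; done Aug 7, 2031 — 5 days after the window closed.

Step 1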